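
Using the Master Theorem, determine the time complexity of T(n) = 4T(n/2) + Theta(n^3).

Master Theorem for T(n) = 4T(n/2) + O(n^3):

a = 4, b = 2, c = 3
log_b(a) = log_2(4) = 2.0000

Case 3: c = 3 > log_2(4) = 2.0000
T(n) = O(n^3) = O(n^3)

For T(n) = 4T(n/2) + O(n^3): log_2(4) = 2.0000. This is Case 3 of the Master Theorem (c > log_b(a), work dominated by root), giving O(n^3).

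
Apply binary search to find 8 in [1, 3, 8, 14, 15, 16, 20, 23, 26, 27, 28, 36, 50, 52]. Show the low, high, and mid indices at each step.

Binary search for 8 in [1, 3, 8, 14, 15, 16, 20, 23, 26, 27, 28, 36, 50, 52]:

lo=0, hi=13, mid=6, arr[mid]=20 -> 20 > 8, search left half
lo=0, hi=5, mid=2, arr[mid]=8 -> Found target at index 2!

Binary search finds 8 at index 2 after 2 comparisons. The search repeatedly halves the search space by comparing with the middle element.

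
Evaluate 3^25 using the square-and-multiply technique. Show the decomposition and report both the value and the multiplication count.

Computing 3^25 by squaring (build up from 3^1; each line after the first costs one multiplication):

3^1 = 3
3^2 = (3^1)^2 = 3^2 = 9
3^3 = 3 * 3^2 = 3 * 9 = 27
3^6 = (3^3)^2 = 27^2 = 729
3^12 = (3^6)^2 = 729^2 = 531441
3^24 = (3^12)^2 = 531441^2 = 282429536481
3^25 = 3 * 3^24 = 3 * 282429536481 = 847288609443

Result: 847288609443
Multiplications needed: 6 (6 lines after 3^1)

3^25 = 847288609443. Using exponentiation by squaring, this requires 6 multiplications. The key idea: if the exponent is even, square the half-power; if odd, multiply by the base once.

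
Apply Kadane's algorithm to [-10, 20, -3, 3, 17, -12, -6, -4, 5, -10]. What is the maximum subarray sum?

Using Kadane's algorithm on [-10, 20, -3, 3, 17, -12, -6, -4, 5, -10]:

Scanning through the array:
Position 1 (value 20): max_ending_here = 20, max_so_far = 20
Position 2 (value -3): max_ending_here = 17, max_so_far = 20
Position 3 (value 3): max_ending_here = 20, max_so_far = 20
Position 4 (value 17): max_ending_here = 37, max_so_far = 37
Position 5 (value -12): max_ending_here = 25, max_so_far = 37
Position 6 (value -6): max_ending_here = 19, max_so_far = 37
Position 7 (value -4): max_ending_here = 15, max_so_far = 37
Position 8 (value 5): max_ending_here = 20, max_so_far = 37
Position 9 (value -10): max_ending_here = 10, max_so_far = 37

Maximum subarray: [20, -3, 3, 17]
Maximum sum: 37

The maximum subarray is [20, -3, 3, 17] with sum 37. This subarray runs from index 1 to index 4.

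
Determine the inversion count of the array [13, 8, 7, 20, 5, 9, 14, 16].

Finding inversions in [13, 8, 7, 20, 5, 9, 14, 16]:

(0, 1): arr[0]=13 > arr[1]=8
(0, 2): arr[0]=13 > arr[2]=7
(0, 4): arr[0]=13 > arr[4]=5
(0, 5): arr[0]=13 > arr[5]=9
(1, 2): arr[1]=8 > arr[2]=7
(1, 4): arr[1]=8 > arr[4]=5
(2, 4): arr[2]=7 > arr[4]=5
(3, 4): arr[3]=20 > arr[4]=5
(3, 5): arr[3]=20 > arr[5]=9
(3, 6): arr[3]=20 > arr[6]=14
(3, 7): arr[3]=20 > arr[7]=16

Total inversions: 11

The array has 11 inversion(s): (0,1), (0,2), (0,4), (0,5), (1,2), (1,4), (2,4), (3,4), (3,5), (3,6), (3,7). Each pair (i,j) satisfies i < j and arr[i] > arr[j].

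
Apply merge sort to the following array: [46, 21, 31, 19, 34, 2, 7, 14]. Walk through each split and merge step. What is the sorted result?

Merge sort trace:

Split: [46, 21, 31, 19, 34, 2, 7, 14] -> [46, 21, 31, 19] and [34, 2, 7, 14]
  Split: [46, 21, 31, 19] -> [46, 21] and [31, 19]
    Split: [46, 21] -> [46] and [21]
    Merge: [46] + [21] -> [21, 46]
    Split: [31, 19] -> [31] and [19]
    Merge: [31] + [19] -> [19, 31]
  Merge: [21, 46] + [19, 31] -> [19, 21, 31, 46]
  Split: [34, 2, 7, 14] -> [34, 2] and [7, 14]
    Split: [34, 2] -> [34] and [2]
    Merge: [34] + [2] -> [2, 34]
    Split: [7, 14] -> [7] and [14]
    Merge: [7] + [14] -> [7, 14]
  Merge: [2, 34] + [7, 14] -> [2, 7, 14, 34]
Merge: [19, 21, 31, 46] + [2, 7, 14, 34] -> [2, 7, 14, 19, 21, 31, 34, 46]

Final sorted array: [2, 7, 14, 19, 21, 31, 34, 46]

The merge sort proceeds by recursively splitting the array and merging sorted halves.
After all merges, the sorted array is [2, 7, 14, 19, 21, 31, 34, 46].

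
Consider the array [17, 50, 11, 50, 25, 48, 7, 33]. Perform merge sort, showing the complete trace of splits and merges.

Merge sort trace:

Split: [17, 50, 11, 50, 25, 48, 7, 33] -> [17, 50, 11, 50] and [25, 48, 7, 33]
  Split: [17, 50, 11, 50] -> [17, 50] and [11, 50]
    Split: [17, 50] -> [17] and [50]
    Merge: [17] + [50] -> [17, 50]
    Split: [11, 50] -> [11] and [50]
    Merge: [11] + [50] -> [11, 50]
  Merge: [17, 50] + [11, 50] -> [11, 17, 50, 50]
  Split: [25, 48, 7, 33] -> [25, 48] and [7, 33]
    Split: [25, 48] -> [25] and [48]
    Merge: [25] + [48] -> [25, 48]
    Split: [7, 33] -> [7] and [33]
    Merge: [7] + [33] -> [7, 33]
  Merge: [25, 48] + [7, 33] -> [7, 25, 33, 48]
Merge: [11, 17, 50, 50] + [7, 25, 33, 48] -> [7, 11, 17, 25, 33, 48, 50, 50]

Final sorted array: [7, 11, 17, 25, 33, 48, 50, 50]

The merge sort proceeds by recursively splitting the array and merging sorted halves.
After all merges, the sorted array is [7, 11, 17, 25, 33, 48, 50, 50].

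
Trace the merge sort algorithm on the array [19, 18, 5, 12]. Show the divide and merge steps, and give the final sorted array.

Merge sort trace:

Split: [19, 18, 5, 12] -> [19, 18] and [5, 12]
  Split: [19, 18] -> [19] and [18]
  Merge: [19] + [18] -> [18, 19]
  Split: [5, 12] -> [5] and [12]
  Merge: [5] + [12] -> [5, 12]
Merge: [18, 19] + [5, 12] -> [5, 12, 18, 19]

Final sorted array: [5, 12, 18, 19]

The merge sort proceeds by recursively splitting the array and merging sorted halves.
After all merges, the sorted array is [5, 12, 18, 19].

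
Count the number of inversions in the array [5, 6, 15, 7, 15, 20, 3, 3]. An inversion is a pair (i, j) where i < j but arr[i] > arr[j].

Finding inversions in [5, 6, 15, 7, 15, 20, 3, 3]:

(0, 6): arr[0]=5 > arr[6]=3
(0, 7): arr[0]=5 > arr[7]=3
(1, 6): arr[1]=6 > arr[6]=3
(1, 7): arr[1]=6 > arr[7]=3
(2, 3): arr[2]=15 > arr[3]=7
(2, 6): arr[2]=15 > arr[6]=3
(2, 7): arr[2]=15 > arr[7]=3
(3, 6): arr[3]=7 > arr[6]=3
(3, 7): arr[3]=7 > arr[7]=3
(4, 6): arr[4]=15 > arr[6]=3
(4, 7): arr[4]=15 > arr[7]=3
(5, 6): arr[5]=20 > arr[6]=3
(5, 7): arr[5]=20 > arr[7]=3

Total inversions: 13

The array has 13 inversion(s): (0,6), (0,7), (1,6), (1,7), (2,3), (2,6), (2,7), (3,6), (3,7), (4,6), (4,7), (5,6), (5,7). Each pair (i,j) satisfies i < j and arr[i] > arr[j].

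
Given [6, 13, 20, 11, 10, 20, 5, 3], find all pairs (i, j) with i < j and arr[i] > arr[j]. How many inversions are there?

Finding inversions in [6, 13, 20, 11, 10, 20, 5, 3]:

(0, 6): arr[0]=6 > arr[6]=5
(0, 7): arr[0]=6 > arr[7]=3
(1, 3): arr[1]=13 > arr[3]=11
(1, 4): arr[1]=13 > arr[4]=10
(1, 6): arr[1]=13 > arr[6]=5
(1, 7): arr[1]=13 > arr[7]=3
(2, 3): arr[2]=20 > arr[3]=11
(2, 4): arr[2]=20 > arr[4]=10
(2, 6): arr[2]=20 > arr[6]=5
(2, 7): arr[2]=20 > arr[7]=3
(3, 4): arr[3]=11 > arr[4]=10
(3, 6): arr[3]=11 > arr[6]=5
(3, 7): arr[3]=11 > arr[7]=3
(4, 6): arr[4]=10 > arr[6]=5
(4, 7): arr[4]=10 > arr[7]=3
(5, 6): arr[5]=20 > arr[6]=5
(5, 7): arr[5]=20 > arr[7]=3
(6, 7): arr[6]=5 > arr[7]=3

Total inversions: 18

The array has 18 inversion(s): (0,6), (0,7), (1,3), (1,4), (1,6), (1,7), (2,3), (2,4), (2,6), (2,7), (3,4), (3,6), (3,7), (4,6), (4,7), (5,6), (5,7), (6,7). Each pair (i,j) satisfies i < j and arr[i] > arr[j].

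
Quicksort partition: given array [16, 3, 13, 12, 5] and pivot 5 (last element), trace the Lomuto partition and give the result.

Lomuto partition with pivot = 5:

Initial array: [16, 3, 13, 12, 5]

arr[0]=16 > 5: no swap
arr[1]=3 <= 5: swap with position 0, array becomes [3, 16, 13, 12, 5]
arr[2]=13 > 5: no swap
arr[3]=12 > 5: no swap

Place pivot at position 1: [3, 5, 13, 12, 16]
Pivot position: 1

After partitioning with pivot 5, the array becomes [3, 5, 13, 12, 16]. The pivot is placed at index 1. All elements to the left of the pivot are <= 5, and all elements to the right are > 5.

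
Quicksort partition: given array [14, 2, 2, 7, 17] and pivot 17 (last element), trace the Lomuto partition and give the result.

Lomuto partition with pivot = 17:

Initial array: [14, 2, 2, 7, 17]

arr[0]=14 <= 17: swap with position 0, array becomes [14, 2, 2, 7, 17]
arr[1]=2 <= 17: swap with position 1, array becomes [14, 2, 2, 7, 17]
arr[2]=2 <= 17: swap with position 2, array becomes [14, 2, 2, 7, 17]
arr[3]=7 <= 17: swap with position 3, array becomes [14, 2, 2, 7, 17]

Place pivot at position 4: [14, 2, 2, 7, 17]
Pivot position: 4

After partitioning with pivot 17, the array becomes [14, 2, 2, 7, 17]. The pivot is placed at index 4. All elements to the left of the pivot are <= 17, and all elements to the right are > 17.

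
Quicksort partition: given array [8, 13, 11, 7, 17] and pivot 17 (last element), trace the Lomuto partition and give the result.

Lomuto partition with pivot = 17:

Initial array: [8, 13, 11, 7, 17]

arr[0]=8 <= 17: swap with position 0, array becomes [8, 13, 11, 7, 17]
arr[1]=13 <= 17: swap with position 1, array becomes [8, 13, 11, 7, 17]
arr[2]=11 <= 17: swap with position 2, array becomes [8, 13, 11, 7, 17]
arr[3]=7 <= 17: swap with position 3, array becomes [8, 13, 11, 7, 17]

Place pivot at position 4: [8, 13, 11, 7, 17]
Pivot position: 4

After partitioning with pivot 17, the array becomes [8, 13, 11, 7, 17]. The pivot is placed at index 4. All elements to the left of the pivot are <= 17, and all elements to the right are > 17.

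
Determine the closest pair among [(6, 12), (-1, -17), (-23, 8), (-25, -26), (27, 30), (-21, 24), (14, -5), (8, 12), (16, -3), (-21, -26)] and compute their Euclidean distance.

Computing all pairwise distances among 10 points:

d((6, 12), (-1, -17)) = 29.8329
d((6, 12), (-23, 8)) = 29.2746
d((6, 12), (-25, -26)) = 49.0408
d((6, 12), (27, 30)) = 27.6586
d((6, 12), (-21, 24)) = 29.5466
d((6, 12), (14, -5)) = 18.7883
d((6, 12), (8, 12)) = 2.0 <-- minimum
d((6, 12), (16, -3)) = 18.0278
d((6, 12), (-21, -26)) = 46.6154
d((-1, -17), (-23, 8)) = 33.3017
d((-1, -17), (-25, -26)) = 25.632
d((-1, -17), (27, 30)) = 54.7083
d((-1, -17), (-21, 24)) = 45.618
d((-1, -17), (14, -5)) = 19.2094
d((-1, -17), (8, 12)) = 30.3645
d((-1, -17), (16, -3)) = 22.0227
d((-1, -17), (-21, -26)) = 21.9317
d((-23, 8), (-25, -26)) = 34.0588
d((-23, 8), (27, 30)) = 54.626
d((-23, 8), (-21, 24)) = 16.1245
d((-23, 8), (14, -5)) = 39.2173
d((-23, 8), (8, 12)) = 31.257
d((-23, 8), (16, -3)) = 40.5216
d((-23, 8), (-21, -26)) = 34.0588
d((-25, -26), (27, 30)) = 76.4199
d((-25, -26), (-21, 24)) = 50.1597
d((-25, -26), (14, -5)) = 44.2945
d((-25, -26), (8, 12)) = 50.3289
d((-25, -26), (16, -3)) = 47.0106
d((-25, -26), (-21, -26)) = 4.0
d((27, 30), (-21, 24)) = 48.3735
d((27, 30), (14, -5)) = 37.3363
d((27, 30), (8, 12)) = 26.1725
d((27, 30), (16, -3)) = 34.7851
d((27, 30), (-21, -26)) = 73.7564
d((-21, 24), (14, -5)) = 45.4533
d((-21, 24), (8, 12)) = 31.3847
d((-21, 24), (16, -3)) = 45.8039
d((-21, 24), (-21, -26)) = 50.0
d((14, -5), (8, 12)) = 18.0278
d((14, -5), (16, -3)) = 2.8284
d((14, -5), (-21, -26)) = 40.8167
d((8, 12), (16, -3)) = 17.0
d((8, 12), (-21, -26)) = 47.8017
d((16, -3), (-21, -26)) = 43.566

Closest pair: (6, 12) and (8, 12) with distance 2.0

The closest pair is (6, 12) and (8, 12) with Euclidean distance 2.0. For 10 points, brute-force pairwise comparison is shown above. For large n, the divide-and-conquer algorithm (sort by x, recurse on halves, check the dividing strip) achieves O(n log n).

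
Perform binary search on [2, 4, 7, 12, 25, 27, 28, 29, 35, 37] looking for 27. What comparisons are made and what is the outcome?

Binary search for 27 in [2, 4, 7, 12, 25, 27, 28, 29, 35, 37]:

lo=0, hi=9, mid=4, arr[mid]=25 -> 25 < 27, search right half
lo=5, hi=9, mid=7, arr[mid]=29 -> 29 > 27, search left half
lo=5, hi=6, mid=5, arr[mid]=27 -> Found target at index 5!

Binary search finds 27 at index 5 after 3 comparisons. The search repeatedly halves the search space by comparing with the middle element.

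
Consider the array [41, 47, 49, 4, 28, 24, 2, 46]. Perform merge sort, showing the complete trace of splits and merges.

Merge sort trace:

Split: [41, 47, 49, 4, 28, 24, 2, 46] -> [41, 47, 49, 4] and [28, 24, 2, 46]
  Split: [41, 47, 49, 4] -> [41, 47] and [49, 4]
    Split: [41, 47] -> [41] and [47]
    Merge: [41] + [47] -> [41, 47]
    Split: [49, 4] -> [49] and [4]
    Merge: [49] + [4] -> [4, 49]
  Merge: [41, 47] + [4, 49] -> [4, 41, 47, 49]
  Split: [28, 24, 2, 46] -> [28, 24] and [2, 46]
    Split: [28, 24] -> [28] and [24]
    Merge: [28] + [24] -> [24, 28]
    Split: [2, 46] -> [2] and [46]
    Merge: [2] + [46] -> [2, 46]
  Merge: [24, 28] + [2, 46] -> [2, 24, 28, 46]
Merge: [4, 41, 47, 49] + [2, 24, 28, 46] -> [2, 4, 24, 28, 41, 46, 47, 49]

Final sorted array: [2, 4, 24, 28, 41, 46, 47, 49]

The merge sort proceeds by recursively splitting the array and merging sorted halves.
After all merges, the sorted array is [2, 4, 24, 28, 41, 46, 47, 49].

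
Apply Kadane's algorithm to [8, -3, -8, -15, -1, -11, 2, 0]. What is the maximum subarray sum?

Using Kadane's algorithm on [8, -3, -8, -15, -1, -11, 2, 0]:

Scanning through the array:
Position 1 (value -3): max_ending_here = 5, max_so_far = 8
Position 2 (value -8): max_ending_here = -3, max_so_far = 8
Position 3 (value -15): max_ending_here = -15, max_so_far = 8
Position 4 (value -1): max_ending_here = -1, max_so_far = 8
Position 5 (value -11): max_ending_here = -11, max_so_far = 8
Position 6 (value 2): max_ending_here = 2, max_so_far = 8
Position 7 (value 0): max_ending_here = 2, max_so_far = 8

Maximum subarray: [8]
Maximum sum: 8

The maximum subarray is [8] with sum 8. This subarray runs from index 0 to index 0.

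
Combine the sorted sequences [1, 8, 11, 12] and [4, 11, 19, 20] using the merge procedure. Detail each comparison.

Merging process:

Compare 1 vs 4: take 1 from left. Merged: [1]
Compare 8 vs 4: take 4 from right. Merged: [1, 4]
Compare 8 vs 11: take 8 from left. Merged: [1, 4, 8]
Compare 11 vs 11: take 11 from left. Merged: [1, 4, 8, 11]
Compare 12 vs 11: take 11 from right. Merged: [1, 4, 8, 11, 11]
Compare 12 vs 19: take 12 from left. Merged: [1, 4, 8, 11, 11, 12]
Append remaining from right: [19, 20]. Merged: [1, 4, 8, 11, 11, 12, 19, 20]

Final merged array: [1, 4, 8, 11, 11, 12, 19, 20]
Total comparisons: 6

The merged array is [1, 4, 8, 11, 11, 12, 19, 20], requiring 6 comparisons. The merge step runs in O(n) time where n is the total number of elements.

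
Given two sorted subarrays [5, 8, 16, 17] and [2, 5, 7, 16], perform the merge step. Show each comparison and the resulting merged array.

Merging process:

Compare 5 vs 2: take 2 from right. Merged: [2]
Compare 5 vs 5: take 5 from left. Merged: [2, 5]
Compare 8 vs 5: take 5 from right. Merged: [2, 5, 5]
Compare 8 vs 7: take 7 from right. Merged: [2, 5, 5, 7]
Compare 8 vs 16: take 8 from left. Merged: [2, 5, 5, 7, 8]
Compare 16 vs 16: take 16 from left. Merged: [2, 5, 5, 7, 8, 16]
Compare 17 vs 16: take 16 from right. Merged: [2, 5, 5, 7, 8, 16, 16]
Append remaining from left: [17]. Merged: [2, 5, 5, 7, 8, 16, 16, 17]

Final merged array: [2, 5, 5, 7, 8, 16, 16, 17]
Total comparisons: 7

The merged array is [2, 5, 5, 7, 8, 16, 16, 17], requiring 7 comparisons. The merge step runs in O(n) time where n is the total number of elements.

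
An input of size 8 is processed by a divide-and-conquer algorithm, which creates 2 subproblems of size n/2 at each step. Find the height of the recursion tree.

For divide and conquer with division factor 2:

Problem sizes at each level:
Level 0: 8
Level 1: 4
Level 2: 2
Level 3: 1

The root is level 0 and the size-1 base case is level 3 (the tree spans levels 0 through 3, i.e. 4 levels counting the root), so the depth is the number of divisions: log_2(8) = 3

The recursion tree depth is log_2(8) = 3. At each level, the problem size is divided by 2, so it takes 3 divisions to reduce to a base case of size 1. The algorithm makes 2 recursive calls at each level.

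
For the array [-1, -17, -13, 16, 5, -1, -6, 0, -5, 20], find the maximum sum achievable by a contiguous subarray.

Using Kadane's algorithm on [-1, -17, -13, 16, 5, -1, -6, 0, -5, 20]:

Scanning through the array:
Position 1 (value -17): max_ending_here = -17, max_so_far = -1
Position 2 (value -13): max_ending_here = -13, max_so_far = -1
Position 3 (value 16): max_ending_here = 16, max_so_far = 16
Position 4 (value 5): max_ending_here = 21, max_so_far = 21
Position 5 (value -1): max_ending_here = 20, max_so_far = 21
Position 6 (value -6): max_ending_here = 14, max_so_far = 21
Position 7 (value 0): max_ending_here = 14, max_so_far = 21
Position 8 (value -5): max_ending_here = 9, max_so_far = 21
Position 9 (value 20): max_ending_here = 29, max_so_far = 29

Maximum subarray: [16, 5, -1, -6, 0, -5, 20]
Maximum sum: 29

The maximum subarray is [16, 5, -1, -6, 0, -5, 20] with sum 29. This subarray runs from index 3 to index 9.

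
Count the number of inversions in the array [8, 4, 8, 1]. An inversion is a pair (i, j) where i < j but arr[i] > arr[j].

Finding inversions in [8, 4, 8, 1]:

(0, 1): arr[0]=8 > arr[1]=4
(0, 3): arr[0]=8 > arr[3]=1
(1, 3): arr[1]=4 > arr[3]=1
(2, 3): arr[2]=8 > arr[3]=1

Total inversions: 4

The array has 4 inversion(s): (0,1), (0,3), (1,3), (2,3). Each pair (i,j) satisfies i < j and arr[i] > arr[j].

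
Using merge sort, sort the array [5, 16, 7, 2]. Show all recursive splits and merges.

Merge sort trace:

Split: [5, 16, 7, 2] -> [5, 16] and [7, 2]
  Split: [5, 16] -> [5] and [16]
  Merge: [5] + [16] -> [5, 16]
  Split: [7, 2] -> [7] and [2]
  Merge: [7] + [2] -> [2, 7]
Merge: [5, 16] + [2, 7] -> [2, 5, 7, 16]

Final sorted array: [2, 5, 7, 16]

The merge sort proceeds by recursively splitting the array and merging sorted halves.
After all merges, the sorted array is [2, 5, 7, 16].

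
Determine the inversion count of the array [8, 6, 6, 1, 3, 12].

Finding inversions in [8, 6, 6, 1, 3, 12]:

(0, 1): arr[0]=8 > arr[1]=6
(0, 2): arr[0]=8 > arr[2]=6
(0, 3): arr[0]=8 > arr[3]=1
(0, 4): arr[0]=8 > arr[4]=3
(1, 3): arr[1]=6 > arr[3]=1
(1, 4): arr[1]=6 > arr[4]=3
(2, 3): arr[2]=6 > arr[3]=1
(2, 4): arr[2]=6 > arr[4]=3

Total inversions: 8

The array has 8 inversion(s): (0,1), (0,2), (0,3), (0,4), (1,3), (1,4), (2,3), (2,4). Each pair (i,j) satisfies i < j and arr[i] > arr[j].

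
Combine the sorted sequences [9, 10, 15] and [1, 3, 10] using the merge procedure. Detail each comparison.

Merging process:

Compare 9 vs 1: take 1 from right. Merged: [1]
Compare 9 vs 3: take 3 from right. Merged: [1, 3]
Compare 9 vs 10: take 9 from left. Merged: [1, 3, 9]
Compare 10 vs 10: take 10 from left. Merged: [1, 3, 9, 10]
Compare 15 vs 10: take 10 from right. Merged: [1, 3, 9, 10, 10]
Append remaining from left: [15]. Merged: [1, 3, 9, 10, 10, 15]

Final merged array: [1, 3, 9, 10, 10, 15]
Total comparisons: 5

The merged array is [1, 3, 9, 10, 10, 15], requiring 5 comparisons. The merge step runs in O(n) time where n is the total number of elements.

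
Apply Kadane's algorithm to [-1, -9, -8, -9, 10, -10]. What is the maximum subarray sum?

Using Kadane's algorithm on [-1, -9, -8, -9, 10, -10]:

Scanning through the array:
Position 1 (value -9): max_ending_here = -9, max_so_far = -1
Position 2 (value -8): max_ending_here = -8, max_so_far = -1
Position 3 (value -9): max_ending_here = -9, max_so_far = -1
Position 4 (value 10): max_ending_here = 10, max_so_far = 10
Position 5 (value -10): max_ending_here = 0, max_so_far = 10

Maximum subarray: [10]
Maximum sum: 10

The maximum subarray is [10] with sum 10. This subarray runs from index 4 to index 4.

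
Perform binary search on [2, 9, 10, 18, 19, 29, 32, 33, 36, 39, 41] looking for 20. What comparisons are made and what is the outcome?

Binary search for 20 in [2, 9, 10, 18, 19, 29, 32, 33, 36, 39, 41]:

lo=0, hi=10, mid=5, arr[mid]=29 -> 29 > 20, search left half
lo=0, hi=4, mid=2, arr[mid]=10 -> 10 < 20, search right half
lo=3, hi=4, mid=3, arr[mid]=18 -> 18 < 20, search right half
lo=4, hi=4, mid=4, arr[mid]=19 -> 19 < 20, search right half
lo=5 > hi=4, target 20 not found

Binary search determines that 20 is not in the array after 4 comparisons. The search space was exhausted without finding the target.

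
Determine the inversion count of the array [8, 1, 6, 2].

Finding inversions in [8, 1, 6, 2]:

(0, 1): arr[0]=8 > arr[1]=1
(0, 2): arr[0]=8 > arr[2]=6
(0, 3): arr[0]=8 > arr[3]=2
(2, 3): arr[2]=6 > arr[3]=2

Total inversions: 4

The array has 4 inversion(s): (0,1), (0,2), (0,3), (2,3). Each pair (i,j) satisfies i < j and arr[i] > arr[j].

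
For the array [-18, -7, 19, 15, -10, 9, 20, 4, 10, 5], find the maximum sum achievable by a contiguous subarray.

Using Kadane's algorithm on [-18, -7, 19, 15, -10, 9, 20, 4, 10, 5]:

Scanning through the array:
Position 1 (value -7): max_ending_here = -7, max_so_far = -7
Position 2 (value 19): max_ending_here = 19, max_so_far = 19
Position 3 (value 15): max_ending_here = 34, max_so_far = 34
Position 4 (value -10): max_ending_here = 24, max_so_far = 34
Position 5 (value 9): max_ending_here = 33, max_so_far = 34
Position 6 (value 20): max_ending_here = 53, max_so_far = 53
Position 7 (value 4): max_ending_here = 57, max_so_far = 57
Position 8 (value 10): max_ending_here = 67, max_so_far = 67
Position 9 (value 5): max_ending_here = 72, max_so_far = 72

Maximum subarray: [19, 15, -10, 9, 20, 4, 10, 5]
Maximum sum: 72

The maximum subarray is [19, 15, -10, 9, 20, 4, 10, 5] with sum 72. This subarray runs from index 2 to index 9.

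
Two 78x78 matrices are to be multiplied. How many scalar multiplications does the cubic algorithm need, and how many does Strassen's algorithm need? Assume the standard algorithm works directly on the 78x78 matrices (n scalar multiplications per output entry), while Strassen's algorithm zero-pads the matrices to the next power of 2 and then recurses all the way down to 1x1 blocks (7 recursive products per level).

Matrix multiplication for 78x78 matrices:

Strassen's algorithm requires power-of-2 dimensions. Pad 78x78 to 128x128 (next power of 2).

Standard algorithm: 78^3 = 474552 multiplications
Strassen's algorithm: 7^(log2(128)) = 7^7 = 823543 multiplications
Difference: 474552 - 823543 = -348991 (Strassen uses MORE here due to padding overhead — for small or just-over-power-of-2 n, padding can outweigh the per-level savings)

Standard: 474552 multiplications (78^3). Strassen: 823543 multiplications (7^7, after padding to 128x128). Strassen reduces 8 recursive multiplications to 7 at each level.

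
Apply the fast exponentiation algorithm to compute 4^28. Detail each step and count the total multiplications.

Computing 4^28 by squaring (build up from 4^1; each line after the first costs one multiplication):

4^1 = 4
4^2 = (4^1)^2 = 4^2 = 16
4^3 = 4 * 4^2 = 4 * 16 = 64
4^6 = (4^3)^2 = 64^2 = 4096
4^7 = 4 * 4^6 = 4 * 4096 = 16384
4^14 = (4^7)^2 = 16384^2 = 268435456
4^28 = (4^14)^2 = 268435456^2 = 72057594037927936

Result: 72057594037927936
Multiplications needed: 6 (6 lines after 4^1)

4^28 = 72057594037927936. Using exponentiation by squaring, this requires 6 multiplications. The key idea: if the exponent is even, square the half-power; if odd, multiply by the base once.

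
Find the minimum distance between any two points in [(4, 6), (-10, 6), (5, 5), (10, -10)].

Computing all pairwise distances among 4 points:

d((4, 6), (-10, 6)) = 14.0
d((4, 6), (5, 5)) = 1.4142 <-- minimum
d((4, 6), (10, -10)) = 17.088
d((-10, 6), (5, 5)) = 15.0333
d((-10, 6), (10, -10)) = 25.6125
d((5, 5), (10, -10)) = 15.8114

Closest pair: (4, 6) and (5, 5) with distance 1.4142

The closest pair is (4, 6) and (5, 5) with Euclidean distance 1.4142. For 4 points, brute-force pairwise comparison is shown above. For large n, the divide-and-conquer algorithm (sort by x, recurse on halves, check the dividing strip) achieves O(n log n).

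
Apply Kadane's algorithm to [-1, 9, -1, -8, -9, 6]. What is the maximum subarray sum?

Using Kadane's algorithm on [-1, 9, -1, -8, -9, 6]:

Scanning through the array:
Position 1 (value 9): max_ending_here = 9, max_so_far = 9
Position 2 (value -1): max_ending_here = 8, max_so_far = 9
Position 3 (value -8): max_ending_here = 0, max_so_far = 9
Position 4 (value -9): max_ending_here = -9, max_so_far = 9
Position 5 (value 6): max_ending_here = 6, max_so_far = 9

Maximum subarray: [9]
Maximum sum: 9

The maximum subarray is [9] with sum 9. This subarray runs from index 1 to index 1.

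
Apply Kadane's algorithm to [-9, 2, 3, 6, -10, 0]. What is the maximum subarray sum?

Using Kadane's algorithm on [-9, 2, 3, 6, -10, 0]:

Scanning through the array:
Position 1 (value 2): max_ending_here = 2, max_so_far = 2
Position 2 (value 3): max_ending_here = 5, max_so_far = 5
Position 3 (value 6): max_ending_here = 11, max_so_far = 11
Position 4 (value -10): max_ending_here = 1, max_so_far = 11
Position 5 (value 0): max_ending_here = 1, max_so_far = 11

Maximum subarray: [2, 3, 6]
Maximum sum: 11

The maximum subarray is [2, 3, 6] with sum 11. This subarray runs from index 1 to index 3.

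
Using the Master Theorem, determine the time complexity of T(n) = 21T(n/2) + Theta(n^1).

Master Theorem for T(n) = 21T(n/2) + O(n^1):

a = 21, b = 2, c = 1
log_b(a) = log_2(21) = 4.3923

Case 1: c = 1 < log_2(21) = 4.3923
T(n) = O(n^(log_2 21))

For T(n) = 21T(n/2) + O(n^1): log_2(21) = 4.3923. This is Case 1 of the Master Theorem (c < log_b(a), work dominated by leaves), giving O(n^(log_2 21)).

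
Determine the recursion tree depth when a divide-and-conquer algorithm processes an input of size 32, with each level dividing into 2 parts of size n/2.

For divide and conquer with division factor 2:

Problem sizes at each level:
Level 0: 32
Level 1: 16
Level 2: 8
Level 3: 4
Level 4: 2
Level 5: 1

The root is level 0 and the size-1 base case is level 5 (the tree spans levels 0 through 5, i.e. 6 levels counting the root), so the depth is the number of divisions: log_2(32) = 5

The recursion tree depth is log_2(32) = 5. At each level, the problem size is divided by 2, so it takes 5 divisions to reduce to a base case of size 1. The algorithm makes 2 recursive calls at each level.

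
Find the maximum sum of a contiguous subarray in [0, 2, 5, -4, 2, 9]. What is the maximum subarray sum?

Using Kadane's algorithm on [0, 2, 5, -4, 2, 9]:

Scanning through the array:
Position 1 (value 2): max_ending_here = 2, max_so_far = 2
Position 2 (value 5): max_ending_here = 7, max_so_far = 7
Position 3 (value -4): max_ending_here = 3, max_so_far = 7
Position 4 (value 2): max_ending_here = 5, max_so_far = 7
Position 5 (value 9): max_ending_here = 14, max_so_far = 14

Maximum subarray: [0, 2, 5, -4, 2, 9]
Maximum sum: 14

The maximum subarray is [0, 2, 5, -4, 2, 9] with sum 14. This subarray runs from index 0 to index 5.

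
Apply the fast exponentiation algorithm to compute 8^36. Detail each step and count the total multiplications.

Computing 8^36 by squaring (build up from 8^1; each line after the first costs one multiplication):

8^1 = 8
8^2 = (8^1)^2 = 8^2 = 64
8^4 = (8^2)^2 = 64^2 = 4096
8^8 = (8^4)^2 = 4096^2 = 16777216
8^9 = 8 * 8^8 = 8 * 16777216 = 134217728
8^18 = (8^9)^2 = 134217728^2 = 18014398509481984
8^36 = (8^18)^2 = 18014398509481984^2 = 324518553658426726783156020576256

Result: 324518553658426726783156020576256
Multiplications needed: 6 (6 lines after 8^1)

8^36 = 324518553658426726783156020576256. Using exponentiation by squaring, this requires 6 multiplications. The key idea: if the exponent is even, square the half-power; if odd, multiply by the base once.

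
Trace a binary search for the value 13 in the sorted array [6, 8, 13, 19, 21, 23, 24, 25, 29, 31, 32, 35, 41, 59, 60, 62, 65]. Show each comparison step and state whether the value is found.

Binary search for 13 in [6, 8, 13, 19, 21, 23, 24, 25, 29, 31, 32, 35, 41, 59, 60, 62, 65]:

lo=0, hi=16, mid=8, arr[mid]=29 -> 29 > 13, search left half
lo=0, hi=7, mid=3, arr[mid]=19 -> 19 > 13, search left half
lo=0, hi=2, mid=1, arr[mid]=8 -> 8 < 13, search right half
lo=2, hi=2, mid=2, arr[mid]=13 -> Found target at index 2!

Binary search finds 13 at index 2 after 4 comparisons. The search repeatedly halves the search space by comparing with the middle element.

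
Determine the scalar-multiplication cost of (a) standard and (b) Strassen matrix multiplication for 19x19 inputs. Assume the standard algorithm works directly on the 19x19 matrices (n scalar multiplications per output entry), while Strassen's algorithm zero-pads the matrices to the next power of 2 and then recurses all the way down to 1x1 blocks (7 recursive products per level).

Matrix multiplication for 19x19 matrices:

Strassen's algorithm requires power-of-2 dimensions. Pad 19x19 to 32x32 (next power of 2).

Standard algorithm: 19^3 = 6859 multiplications
Strassen's algorithm: 7^(log2(32)) = 7^5 = 16807 multiplications
Difference: 6859 - 16807 = -9948 (Strassen uses MORE here due to padding overhead — for small or just-over-power-of-2 n, padding can outweigh the per-level savings)

Standard: 6859 multiplications (19^3). Strassen: 16807 multiplications (7^5, after padding to 32x32). Strassen reduces 8 recursive multiplications to 7 at each level.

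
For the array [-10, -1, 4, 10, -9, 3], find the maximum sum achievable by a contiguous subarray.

Using Kadane's algorithm on [-10, -1, 4, 10, -9, 3]:

Scanning through the array:
Position 1 (value -1): max_ending_here = -1, max_so_far = -1
Position 2 (value 4): max_ending_here = 4, max_so_far = 4
Position 3 (value 10): max_ending_here = 14, max_so_far = 14
Position 4 (value -9): max_ending_here = 5, max_so_far = 14
Position 5 (value 3): max_ending_here = 8, max_so_far = 14

Maximum subarray: [4, 10]
Maximum sum: 14

The maximum subarray is [4, 10] with sum 14. This subarray runs from index 2 to index 3.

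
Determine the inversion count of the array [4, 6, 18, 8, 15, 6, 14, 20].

Finding inversions in [4, 6, 18, 8, 15, 6, 14, 20]:

(2, 3): arr[2]=18 > arr[3]=8
(2, 4): arr[2]=18 > arr[4]=15
(2, 5): arr[2]=18 > arr[5]=6
(2, 6): arr[2]=18 > arr[6]=14
(3, 5): arr[3]=8 > arr[5]=6
(4, 5): arr[4]=15 > arr[5]=6
(4, 6): arr[4]=15 > arr[6]=14

Total inversions: 7

The array has 7 inversion(s): (2,3), (2,4), (2,5), (2,6), (3,5), (4,5), (4,6). Each pair (i,j) satisfies i < j and arr[i] > arr[j].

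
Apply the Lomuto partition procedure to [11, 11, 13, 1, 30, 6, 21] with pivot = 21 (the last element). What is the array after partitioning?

Lomuto partition with pivot = 21:

Initial array: [11, 11, 13, 1, 30, 6, 21]

arr[0]=11 <= 21: swap with position 0, array becomes [11, 11, 13, 1, 30, 6, 21]
arr[1]=11 <= 21: swap with position 1, array becomes [11, 11, 13, 1, 30, 6, 21]
arr[2]=13 <= 21: swap with position 2, array becomes [11, 11, 13, 1, 30, 6, 21]
arr[3]=1 <= 21: swap with position 3, array becomes [11, 11, 13, 1, 30, 6, 21]
arr[4]=30 > 21: no swap
arr[5]=6 <= 21: swap with position 4, array becomes [11, 11, 13, 1, 6, 30, 21]

Place pivot at position 5: [11, 11, 13, 1, 6, 21, 30]
Pivot position: 5

After partitioning with pivot 21, the array becomes [11, 11, 13, 1, 6, 21, 30]. The pivot is placed at index 5. All elements to the left of the pivot are <= 21, and all elements to the right are > 21.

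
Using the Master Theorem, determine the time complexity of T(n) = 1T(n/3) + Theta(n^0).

Master Theorem for T(n) = 1T(n/3) + O(n^0):

a = 1, b = 3, c = 0
log_b(a) = log_3(1) = 0.0000

Case 2: c = 0 = log_3(1) = 0.0000
T(n) = O(n^0 log n) = O(log n)

For T(n) = 1T(n/3) + O(n^0): log_3(1) = 0.0000. This is Case 2 of the Master Theorem (c = log_b(a), equal work at all levels), giving O(log n).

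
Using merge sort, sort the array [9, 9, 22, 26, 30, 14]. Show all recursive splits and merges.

Merge sort trace:

Split: [9, 9, 22, 26, 30, 14] -> [9, 9, 22] and [26, 30, 14]
  Split: [9, 9, 22] -> [9] and [9, 22]
    Split: [9, 22] -> [9] and [22]
    Merge: [9] + [22] -> [9, 22]
  Merge: [9] + [9, 22] -> [9, 9, 22]
  Split: [26, 30, 14] -> [26] and [30, 14]
    Split: [30, 14] -> [30] and [14]
    Merge: [30] + [14] -> [14, 30]
  Merge: [26] + [14, 30] -> [14, 26, 30]
Merge: [9, 9, 22] + [14, 26, 30] -> [9, 9, 14, 22, 26, 30]

Final sorted array: [9, 9, 14, 22, 26, 30]

The merge sort proceeds by recursively splitting the array and merging sorted halves.
After all merges, the sorted array is [9, 9, 14, 22, 26, 30].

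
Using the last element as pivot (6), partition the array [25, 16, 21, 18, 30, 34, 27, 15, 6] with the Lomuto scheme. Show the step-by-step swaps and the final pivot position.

Lomuto partition with pivot = 6:

Initial array: [25, 16, 21, 18, 30, 34, 27, 15, 6]

arr[0]=25 > 6: no swap
arr[1]=16 > 6: no swap
arr[2]=21 > 6: no swap
arr[3]=18 > 6: no swap
arr[4]=30 > 6: no swap
arr[5]=34 > 6: no swap
arr[6]=27 > 6: no swap
arr[7]=15 > 6: no swap

Place pivot at position 0: [6, 16, 21, 18, 30, 34, 27, 15, 25]
Pivot position: 0

After partitioning with pivot 6, the array becomes [6, 16, 21, 18, 30, 34, 27, 15, 25]. The pivot is placed at index 0. All elements to the left of the pivot are <= 6, and all elements to the right are > 6.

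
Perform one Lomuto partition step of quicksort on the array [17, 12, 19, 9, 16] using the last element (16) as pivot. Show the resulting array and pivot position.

Lomuto partition with pivot = 16:

Initial array: [17, 12, 19, 9, 16]

arr[0]=17 > 16: no swap
arr[1]=12 <= 16: swap with position 0, array becomes [12, 17, 19, 9, 16]
arr[2]=19 > 16: no swap
arr[3]=9 <= 16: swap with position 1, array becomes [12, 9, 19, 17, 16]

Place pivot at position 2: [12, 9, 16, 17, 19]
Pivot position: 2

After partitioning with pivot 16, the array becomes [12, 9, 16, 17, 19]. The pivot is placed at index 2. All elements to the left of the pivot are <= 16, and all elements to the right are > 16.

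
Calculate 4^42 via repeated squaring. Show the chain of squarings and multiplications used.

Computing 4^42 by squaring (build up from 4^1; each line after the first costs one multiplication):

4^1 = 4
4^2 = (4^1)^2 = 4^2 = 16
4^4 = (4^2)^2 = 16^2 = 256
4^5 = 4 * 4^4 = 4 * 256 = 1024
4^10 = (4^5)^2 = 1024^2 = 1048576
4^20 = (4^10)^2 = 1048576^2 = 1099511627776
4^21 = 4 * 4^20 = 4 * 1099511627776 = 4398046511104
4^42 = (4^21)^2 = 4398046511104^2 = 19342813113834066795298816

Result: 19342813113834066795298816
Multiplications needed: 7 (7 lines after 4^1)

4^42 = 19342813113834066795298816. Using exponentiation by squaring, this requires 7 multiplications. The key idea: if the exponent is even, square the half-power; if odd, multiply by the base once.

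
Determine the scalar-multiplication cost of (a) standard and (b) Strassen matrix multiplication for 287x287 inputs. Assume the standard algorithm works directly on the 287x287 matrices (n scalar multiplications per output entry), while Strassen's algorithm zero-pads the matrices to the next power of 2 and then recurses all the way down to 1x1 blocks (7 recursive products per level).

Matrix multiplication for 287x287 matrices:

Strassen's algorithm requires power-of-2 dimensions. Pad 287x287 to 512x512 (next power of 2).

Standard algorithm: 287^3 = 23639903 multiplications
Strassen's algorithm: 7^(log2(512)) = 7^9 = 40353607 multiplications
Difference: 23639903 - 40353607 = -16713704 (Strassen uses MORE here due to padding overhead — for small or just-over-power-of-2 n, padding can outweigh the per-level savings)

Standard: 23639903 multiplications (287^3). Strassen: 40353607 multiplications (7^9, after padding to 512x512). Strassen reduces 8 recursive multiplications to 7 at each level.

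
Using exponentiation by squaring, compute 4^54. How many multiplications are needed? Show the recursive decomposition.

Computing 4^54 by squaring (build up from 4^1; each line after the first costs one multiplication):

4^1 = 4
4^2 = (4^1)^2 = 4^2 = 16
4^3 = 4 * 4^2 = 4 * 16 = 64
4^6 = (4^3)^2 = 64^2 = 4096
4^12 = (4^6)^2 = 4096^2 = 16777216
4^13 = 4 * 4^12 = 4 * 16777216 = 67108864
4^26 = (4^13)^2 = 67108864^2 = 4503599627370496
4^27 = 4 * 4^26 = 4 * 4503599627370496 = 18014398509481984
4^54 = (4^27)^2 = 18014398509481984^2 = 324518553658426726783156020576256

Result: 324518553658426726783156020576256
Multiplications needed: 8 (8 lines after 4^1)

4^54 = 324518553658426726783156020576256. Using exponentiation by squaring, this requires 8 multiplications. The key idea: if the exponent is even, square the half-power; if odd, multiply by the base once.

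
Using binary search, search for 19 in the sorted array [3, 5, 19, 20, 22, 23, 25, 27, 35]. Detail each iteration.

Binary search for 19 in [3, 5, 19, 20, 22, 23, 25, 27, 35]:

lo=0, hi=8, mid=4, arr[mid]=22 -> 22 > 19, search left half
lo=0, hi=3, mid=1, arr[mid]=5 -> 5 < 19, search right half
lo=2, hi=3, mid=2, arr[mid]=19 -> Found target at index 2!

Binary search finds 19 at index 2 after 3 comparisons. The search repeatedly halves the search space by comparing with the middle element.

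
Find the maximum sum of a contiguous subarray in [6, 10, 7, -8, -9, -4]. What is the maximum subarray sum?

Using Kadane's algorithm on [6, 10, 7, -8, -9, -4]:

Scanning through the array:
Position 1 (value 10): max_ending_here = 16, max_so_far = 16
Position 2 (value 7): max_ending_here = 23, max_so_far = 23
Position 3 (value -8): max_ending_here = 15, max_so_far = 23
Position 4 (value -9): max_ending_here = 6, max_so_far = 23
Position 5 (value -4): max_ending_here = 2, max_so_far = 23

Maximum subarray: [6, 10, 7]
Maximum sum: 23

The maximum subarray is [6, 10, 7] with sum 23. This subarray runs from index 0 to index 2.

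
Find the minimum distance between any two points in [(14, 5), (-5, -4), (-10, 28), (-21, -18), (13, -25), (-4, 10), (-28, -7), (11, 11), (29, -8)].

Computing all pairwise distances among 9 points:

d((14, 5), (-5, -4)) = 21.0238
d((14, 5), (-10, 28)) = 33.2415
d((14, 5), (-21, -18)) = 41.8808
d((14, 5), (13, -25)) = 30.0167
d((14, 5), (-4, 10)) = 18.6815
d((14, 5), (-28, -7)) = 43.6807
d((14, 5), (11, 11)) = 6.7082 <-- minimum
d((14, 5), (29, -8)) = 19.8494
d((-5, -4), (-10, 28)) = 32.3883
d((-5, -4), (-21, -18)) = 21.2603
d((-5, -4), (13, -25)) = 27.6586
d((-5, -4), (-4, 10)) = 14.0357
d((-5, -4), (-28, -7)) = 23.1948
d((-5, -4), (11, 11)) = 21.9317
d((-5, -4), (29, -8)) = 34.2345
d((-10, 28), (-21, -18)) = 47.2969
d((-10, 28), (13, -25)) = 57.7754
d((-10, 28), (-4, 10)) = 18.9737
d((-10, 28), (-28, -7)) = 39.3573
d((-10, 28), (11, 11)) = 27.0185
d((-10, 28), (29, -8)) = 53.0754
d((-21, -18), (13, -25)) = 34.7131
d((-21, -18), (-4, 10)) = 32.7567
d((-21, -18), (-28, -7)) = 13.0384
d((-21, -18), (11, 11)) = 43.1856
d((-21, -18), (29, -8)) = 50.9902
d((13, -25), (-4, 10)) = 38.9102
d((13, -25), (-28, -7)) = 44.7772
d((13, -25), (11, 11)) = 36.0555
d((13, -25), (29, -8)) = 23.3452
d((-4, 10), (-28, -7)) = 29.4109
d((-4, 10), (11, 11)) = 15.0333
d((-4, 10), (29, -8)) = 37.5899
d((-28, -7), (11, 11)) = 42.9535
d((-28, -7), (29, -8)) = 57.0088
d((11, 11), (29, -8)) = 26.1725

Closest pair: (14, 5) and (11, 11) with distance 6.7082

The closest pair is (14, 5) and (11, 11) with Euclidean distance 6.7082. For 9 points, brute-force pairwise comparison is shown above. For large n, the divide-and-conquer algorithm (sort by x, recurse on halves, check the dividing strip) achieves O(n log n).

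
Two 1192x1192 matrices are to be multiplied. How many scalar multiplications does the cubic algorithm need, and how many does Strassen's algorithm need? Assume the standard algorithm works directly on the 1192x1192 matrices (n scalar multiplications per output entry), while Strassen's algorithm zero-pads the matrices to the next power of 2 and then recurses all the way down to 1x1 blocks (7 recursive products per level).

Matrix multiplication for 1192x1192 matrices:

Strassen's algorithm requires power-of-2 dimensions. Pad 1192x1192 to 2048x2048 (next power of 2).

Standard algorithm: 1192^3 = 1693669888 multiplications
Strassen's algorithm: 7^(log2(2048)) = 7^11 = 1977326743 multiplications
Difference: 1693669888 - 1977326743 = -283656855 (Strassen uses MORE here due to padding overhead — for small or just-over-power-of-2 n, padding can outweigh the per-level savings)

Standard: 1693669888 multiplications (1192^3). Strassen: 1977326743 multiplications (7^11, after padding to 2048x2048). Strassen reduces 8 recursive multiplications to 7 at each level.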